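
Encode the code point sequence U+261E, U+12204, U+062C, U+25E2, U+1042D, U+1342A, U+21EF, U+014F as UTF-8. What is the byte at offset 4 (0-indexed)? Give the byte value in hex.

0x92

U+261E → 3-byte form E2 98 9E at offsets 0–2.
U+12204 → 4-byte form F0 92 88 84 at offsets 3–6.
Offset 4 falls in char 2's range; it's byte 2 of F0 92 88 84 = 0x92.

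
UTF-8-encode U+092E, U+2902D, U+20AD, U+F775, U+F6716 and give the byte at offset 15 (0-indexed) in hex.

U+092E → 3-byte form E0 A4 AE at offsets 0–2.
U+2902D → 4-byte form F0 A9 80 AD at offsets 3–6.
U+20AD → 3-byte form E2 82 AD at offsets 7–9.
U+F775 → 3-byte form EF 9D B5 at offsets 10–12.
U+F6716 → 4-byte form F3 B6 9C 96 at offsets 13–16.
Offset 15 falls in char 5's range; it's byte 3 of F3 B6 9C 96 = 0x9C.

0x9C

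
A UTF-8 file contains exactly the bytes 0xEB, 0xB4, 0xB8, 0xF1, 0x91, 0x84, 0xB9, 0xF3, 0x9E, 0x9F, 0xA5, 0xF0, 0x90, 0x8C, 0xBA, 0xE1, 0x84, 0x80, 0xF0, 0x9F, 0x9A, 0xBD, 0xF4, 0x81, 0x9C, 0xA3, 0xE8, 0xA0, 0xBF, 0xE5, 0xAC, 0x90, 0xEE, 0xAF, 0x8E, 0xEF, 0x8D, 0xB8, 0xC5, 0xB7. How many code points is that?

Byte at offset 0: 0xEB = 11101011 → 3-byte char (#1). Advance 3.
Byte at offset 3: 0xF1 = 11110001 → 4-byte char (#2). Advance 4.
Byte at offset 7: 0xF3 = 11110011 → 4-byte char (#3). Advance 4.
Byte at offset 11: 0xF0 = 11110000 → 4-byte char (#4). Advance 4.
Byte at offset 15: 0xE1 = 11100001 → 3-byte char (#5). Advance 3.
Byte at offset 18: 0xF0 = 11110000 → 4-byte char (#6). Advance 4.
Byte at offset 22: 0xF4 = 11110100 → 4-byte char (#7). Advance 4.
Byte at offset 26: 0xE8 = 11101000 → 3-byte char (#8). Advance 3.
Byte at offset 29: 0xE5 = 11100101 → 3-byte char (#9). Advance 3.
Byte at offset 32: 0xEE = 11101110 → 3-byte char (#10). Advance 3.
Byte at offset 35: 0xEF = 11101111 → 3-byte char (#11). Advance 3.
Byte at offset 38: 0xC5 = 11000101 → 2-byte char (#12). Advance 2.
Reached end at offset 40 after 12 code points.

12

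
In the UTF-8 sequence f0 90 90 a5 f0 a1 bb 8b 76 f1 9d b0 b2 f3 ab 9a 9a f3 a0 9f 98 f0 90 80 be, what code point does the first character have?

U+10425

Offset 0: leading byte 0xF0 = 11110000 → 4-byte char #1 = F0 90 90 A5.
Leading byte 0xF0 = 11110000 matches 11110xxx → 4-byte sequence.
Byte 1: 0xF0 = 11110000, payload 000 (3 bits).
Byte 2: 0x90 = 10010000 (10xxxxxx ✓), payload 010000.
Byte 3: 0x90 = 10010000 (10xxxxxx ✓), payload 010000.
Byte 4: 0xA5 = 10100101 (10xxxxxx ✓), payload 100101.
Concatenate: 000010000010000100101 = 0x10425 (21 bits → U+10425).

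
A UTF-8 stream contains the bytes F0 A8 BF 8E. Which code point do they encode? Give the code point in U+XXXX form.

U+28FCE

Leading byte 0xF0 = 11110000 matches 11110xxx → 4-byte sequence.
Byte 1: 0xF0 = 11110000, payload 000 (3 bits).
Byte 2: 0xA8 = 10101000 (10xxxxxx ✓), payload 101000.
Byte 3: 0xBF = 10111111 (10xxxxxx ✓), payload 111111.
Byte 4: 0x8E = 10001110 (10xxxxxx ✓), payload 001110.
Concatenate: 000101000111111001110 = 0x28FCE (21 bits → U+28FCE).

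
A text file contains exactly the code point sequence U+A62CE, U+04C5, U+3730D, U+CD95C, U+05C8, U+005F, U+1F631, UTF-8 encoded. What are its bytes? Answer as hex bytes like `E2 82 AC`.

U+A62CE: 4-byte form → F2 A6 8B 8E.
U+04C5: 2-byte form → D3 85.
U+3730D: 4-byte form → F0 B7 8C 8D.
U+CD95C: 4-byte form → F3 8D A5 9C.
U+05C8: 2-byte form → D7 88.
U+005F: 1-byte form → 5F.
U+1F631: 4-byte form → F0 9F 98 B1.
Concatenated (21 bytes): F2 A6 8B 8E D3 85 F0 B7 8C 8D F3 8D A5 9C D7 88 5F F0 9F 98 B1.

F2 A6 8B 8E D3 85 F0 B7 8C 8D F3 8D A5 9C D7 88 5F F0 9F 98 B1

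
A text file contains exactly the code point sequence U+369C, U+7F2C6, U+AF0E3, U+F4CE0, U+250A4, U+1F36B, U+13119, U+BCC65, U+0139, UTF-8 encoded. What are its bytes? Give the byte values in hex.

E3 9A 9C F1 BF 8B 86 F2 AF 83 A3 F3 B4 B3 A0 F0 A5 82 A4 F0 9F 8D AB F0 93 84 99 F2 BC B1 A5 C4 B9

U+369C: 3-byte form → E3 9A 9C.
U+7F2C6: 4-byte form → F1 BF 8B 86.
U+AF0E3: 4-byte form → F2 AF 83 A3.
U+F4CE0: 4-byte form → F3 B4 B3 A0.
U+250A4: 4-byte form → F0 A5 82 A4.
U+1F36B: 4-byte form → F0 9F 8D AB.
U+13119: 4-byte form → F0 93 84 99.
U+BCC65: 4-byte form → F2 BC B1 A5.
U+0139: 2-byte form → C4 B9.
Concatenated (33 bytes): E3 9A 9C F1 BF 8B 86 F2 AF 83 A3 F3 B4 B3 A0 F0 A5 82 A4 F0 9F 8D AB F0 93 84 99 F2 BC B1 A5 C4 B9.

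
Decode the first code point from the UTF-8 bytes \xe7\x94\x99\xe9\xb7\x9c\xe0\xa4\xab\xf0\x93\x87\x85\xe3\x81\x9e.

Offset 0: leading byte 0xE7 = 11100111 → 3-byte char #1 = E7 94 99.
Leading byte 0xE7 = 11100111 matches 1110xxxx → 3-byte sequence.
Byte 1: 0xE7 = 11100111, payload 0111 (4 bits).
Byte 2: 0x94 = 10010100 (10xxxxxx ✓), payload 010100.
Byte 3: 0x99 = 10011001 (10xxxxxx ✓), payload 011001.
Concatenate: 0111010100011001 = 0x7519 (16 bits → U+7519).

U+7519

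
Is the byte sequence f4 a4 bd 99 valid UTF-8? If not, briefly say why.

invalid (encodes a value above U+10FFFF)

Leading byte 0xF4 = 11110100 → 4-byte form.
Payload = 0x124F59, which exceeds U+10FFFF, the maximum Unicode code point. (Leading bytes F5–FF, or F4 followed by ≥ 0x90, are invalid.)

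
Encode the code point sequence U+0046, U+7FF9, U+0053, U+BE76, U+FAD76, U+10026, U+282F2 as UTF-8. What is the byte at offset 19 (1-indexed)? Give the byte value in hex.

0x8B

1-indexed offset 19 is 0-indexed offset 18.
U+0046 → 1-byte form 46 at offsets 0–0.
U+7FF9 → 3-byte form E7 BF B9 at offsets 1–3.
U+0053 → 1-byte form 53 at offsets 4–4.
U+BE76 → 3-byte form EB B9 B6 at offsets 5–7.
U+FAD76 → 4-byte form F3 BA B5 B6 at offsets 8–11.
U+10026 → 4-byte form F0 90 80 A6 at offsets 12–15.
U+282F2 → 4-byte form F0 A8 8B B2 at offsets 16–19.
Offset 18 falls in char 7's range; it's byte 3 of F0 A8 8B B2 = 0x8B.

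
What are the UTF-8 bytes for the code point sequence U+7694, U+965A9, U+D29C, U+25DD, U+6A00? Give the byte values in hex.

E7 9A 94 F2 96 96 A9 ED 8A 9C E2 97 9D E6 A8 80

U+7694: 3-byte form → E7 9A 94.
U+965A9: 4-byte form → F2 96 96 A9.
U+D29C: 3-byte form → ED 8A 9C.
U+25DD: 3-byte form → E2 97 9D.
U+6A00: 3-byte form → E6 A8 80.
Concatenated (16 bytes): E7 9A 94 F2 96 96 A9 ED 8A 9C E2 97 9D E6 A8 80.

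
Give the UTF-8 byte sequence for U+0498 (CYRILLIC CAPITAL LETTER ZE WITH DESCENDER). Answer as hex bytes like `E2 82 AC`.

D2 98

U+0498 = 0x498 = 1176 decimal. In range U+0080–U+07FF → 2-byte form: 110xxxxx 10xxxxxx.
Binary (11 bits): 10010011000.
Split 5+6: 10010 | 011000.
Byte 1: 11010010 = 0xD2.
Byte 2: 10011000 = 0x98.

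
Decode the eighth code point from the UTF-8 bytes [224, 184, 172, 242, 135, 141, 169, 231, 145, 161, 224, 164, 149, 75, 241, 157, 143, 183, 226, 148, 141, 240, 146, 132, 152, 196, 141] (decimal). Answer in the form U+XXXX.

Offset 0: leading byte 0xE0 = 11100000 → 3-byte char #1 = E0 B8 AC.
Offset 3: leading byte 0xF2 = 11110010 → 4-byte char #2 = F2 87 8D A9.
Offset 7: leading byte 0xE7 = 11100111 → 3-byte char #3 = E7 91 A1.
Offset 10: leading byte 0xE0 = 11100000 → 3-byte char #4 = E0 A4 95.
Offset 13: leading byte 0x4B = 01001011 → 1-byte char #5 = 4B.
Offset 14: leading byte 0xF1 = 11110001 → 4-byte char #6 = F1 9D 8F B7.
Offset 18: leading byte 0xE2 = 11100010 → 3-byte char #7 = E2 94 8D.
Offset 21: leading byte 0xF0 = 11110000 → 4-byte char #8 = F0 92 84 98.
Leading byte 0xF0 = 11110000 matches 11110xxx → 4-byte sequence.
Byte 1: 0xF0 = 11110000, payload 000 (3 bits).
Byte 2: 0x92 = 10010010 (10xxxxxx ✓), payload 010010.
Byte 3: 0x84 = 10000100 (10xxxxxx ✓), payload 000100.
Byte 4: 0x98 = 10011000 (10xxxxxx ✓), payload 011000.
Concatenate: 000010010000100011000 = 0x12118 (21 bits → U+12118).

U+12118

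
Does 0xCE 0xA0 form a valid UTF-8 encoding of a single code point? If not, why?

Leading byte 0xCE = 11001110 → 2-byte form.
Continuation bytes 0xA0=10100000 all match 10xxxxxx.
Decoded value 0x3A0 is ≥ 0x80 (shortest form) and not a surrogate.

valid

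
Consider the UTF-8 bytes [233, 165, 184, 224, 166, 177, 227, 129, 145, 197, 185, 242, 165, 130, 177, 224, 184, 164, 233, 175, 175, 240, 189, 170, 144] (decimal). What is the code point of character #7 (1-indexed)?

Offset 0: leading byte 0xE9 = 11101001 → 3-byte char #1 = E9 A5 B8.
Offset 3: leading byte 0xE0 = 11100000 → 3-byte char #2 = E0 A6 B1.
Offset 6: leading byte 0xE3 = 11100011 → 3-byte char #3 = E3 81 91.
Offset 9: leading byte 0xC5 = 11000101 → 2-byte char #4 = C5 B9.
Offset 11: leading byte 0xF2 = 11110010 → 4-byte char #5 = F2 A5 82 B1.
Offset 15: leading byte 0xE0 = 11100000 → 3-byte char #6 = E0 B8 A4.
Offset 18: leading byte 0xE9 = 11101001 → 3-byte char #7 = E9 AF AF.
Leading byte 0xE9 = 11101001 matches 1110xxxx → 3-byte sequence.
Byte 1: 0xE9 = 11101001, payload 1001 (4 bits).
Byte 2: 0xAF = 10101111 (10xxxxxx ✓), payload 101111.
Byte 3: 0xAF = 10101111 (10xxxxxx ✓), payload 101111.
Concatenate: 1001101111101111 = 0x9BEF (16 bits → U+9BEF).

U+9BEF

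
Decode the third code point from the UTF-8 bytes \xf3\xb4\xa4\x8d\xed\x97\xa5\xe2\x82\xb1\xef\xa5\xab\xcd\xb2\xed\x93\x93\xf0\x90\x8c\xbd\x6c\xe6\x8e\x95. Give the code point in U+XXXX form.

Offset 0: leading byte 0xF3 = 11110011 → 4-byte char #1 = F3 B4 A4 8D.
Offset 4: leading byte 0xED = 11101101 → 3-byte char #2 = ED 97 A5.
Offset 7: leading byte 0xE2 = 11100010 → 3-byte char #3 = E2 82 B1.
Leading byte 0xE2 = 11100010 matches 1110xxxx → 3-byte sequence.
Byte 1: 0xE2 = 11100010, payload 0010 (4 bits).
Byte 2: 0x82 = 10000010 (10xxxxxx ✓), payload 000010.
Byte 3: 0xB1 = 10110001 (10xxxxxx ✓), payload 110001.
Concatenate: 0010000010110001 = 0x20B1 (16 bits → U+20B1).

U+20B1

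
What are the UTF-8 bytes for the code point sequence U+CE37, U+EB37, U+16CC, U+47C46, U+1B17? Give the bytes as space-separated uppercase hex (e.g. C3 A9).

EC B8 B7 EE AC B7 E1 9B 8C F1 87 B1 86 E1 AC 97

U+CE37: 3-byte form → EC B8 B7.
U+EB37: 3-byte form → EE AC B7.
U+16CC: 3-byte form → E1 9B 8C.
U+47C46: 4-byte form → F1 87 B1 86.
U+1B17: 3-byte form → E1 AC 97.
Concatenated (16 bytes): EC B8 B7 EE AC B7 E1 9B 8C F1 87 B1 86 E1 AC 97.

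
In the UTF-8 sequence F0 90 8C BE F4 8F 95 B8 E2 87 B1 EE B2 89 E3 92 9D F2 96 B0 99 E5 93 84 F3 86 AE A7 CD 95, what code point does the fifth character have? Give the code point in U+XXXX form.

U+349D

Offset 0: leading byte 0xF0 = 11110000 → 4-byte char #1 = F0 90 8C BE.
Offset 4: leading byte 0xF4 = 11110100 → 4-byte char #2 = F4 8F 95 B8.
Offset 8: leading byte 0xE2 = 11100010 → 3-byte char #3 = E2 87 B1.
Offset 11: leading byte 0xEE = 11101110 → 3-byte char #4 = EE B2 89.
Offset 14: leading byte 0xE3 = 11100011 → 3-byte char #5 = E3 92 9D.
Leading byte 0xE3 = 11100011 matches 1110xxxx → 3-byte sequence.
Byte 1: 0xE3 = 11100011, payload 0011 (4 bits).
Byte 2: 0x92 = 10010010 (10xxxxxx ✓), payload 010010.
Byte 3: 0x9D = 10011101 (10xxxxxx ✓), payload 011101.
Concatenate: 0011010010011101 = 0x349D (16 bits → U+349D).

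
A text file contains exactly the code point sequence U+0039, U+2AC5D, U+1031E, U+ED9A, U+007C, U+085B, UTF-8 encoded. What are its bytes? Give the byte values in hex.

39 F0 AA B1 9D F0 90 8C 9E EE B6 9A 7C E0 A1 9B

U+0039: 1-byte form → 39.
U+2AC5D: 4-byte form → F0 AA B1 9D.
U+1031E: 4-byte form → F0 90 8C 9E.
U+ED9A: 3-byte form → EE B6 9A.
U+007C: 1-byte form → 7C.
U+085B: 3-byte form → E0 A1 9B.
Concatenated (16 bytes): 39 F0 AA B1 9D F0 90 8C 9E EE B6 9A 7C E0 A1 9B.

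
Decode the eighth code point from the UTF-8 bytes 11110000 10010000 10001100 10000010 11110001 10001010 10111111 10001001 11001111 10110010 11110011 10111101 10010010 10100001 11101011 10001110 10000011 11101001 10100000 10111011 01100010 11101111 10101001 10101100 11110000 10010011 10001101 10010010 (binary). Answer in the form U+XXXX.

Offset 0: leading byte 0xF0 = 11110000 → 4-byte char #1 = F0 90 8C 82.
Offset 4: leading byte 0xF1 = 11110001 → 4-byte char #2 = F1 8A BF 89.
Offset 8: leading byte 0xCF = 11001111 → 2-byte char #3 = CF B2.
Offset 10: leading byte 0xF3 = 11110011 → 4-byte char #4 = F3 BD 92 A1.
Offset 14: leading byte 0xEB = 11101011 → 3-byte char #5 = EB 8E 83.
Offset 17: leading byte 0xE9 = 11101001 → 3-byte char #6 = E9 A0 BB.
Offset 20: leading byte 0x62 = 01100010 → 1-byte char #7 = 62.
Offset 21: leading byte 0xEF = 11101111 → 3-byte char #8 = EF A9 AC.
Leading byte 0xEF = 11101111 matches 1110xxxx → 3-byte sequence.
Byte 1: 0xEF = 11101111, payload 1111 (4 bits).
Byte 2: 0xA9 = 10101001 (10xxxxxx ✓), payload 101001.
Byte 3: 0xAC = 10101100 (10xxxxxx ✓), payload 101100.
Concatenate: 1111101001101100 = 0xFA6C (16 bits → U+FA6C).

U+FA6C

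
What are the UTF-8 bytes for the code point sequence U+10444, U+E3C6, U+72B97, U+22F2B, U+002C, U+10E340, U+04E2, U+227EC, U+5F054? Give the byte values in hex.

F0 90 91 84 EE 8F 86 F1 B2 AE 97 F0 A2 BC AB 2C F4 8E 8D 80 D3 A2 F0 A2 9F AC F1 9F 81 94

U+10444: 4-byte form → F0 90 91 84.
U+E3C6: 3-byte form → EE 8F 86.
U+72B97: 4-byte form → F1 B2 AE 97.
U+22F2B: 4-byte form → F0 A2 BC AB.
U+002C: 1-byte form → 2C.
U+10E340: 4-byte form → F4 8E 8D 80.
U+04E2: 2-byte form → D3 A2.
U+227EC: 4-byte form → F0 A2 9F AC.
U+5F054: 4-byte form → F1 9F 81 94.
Concatenated (30 bytes): F0 90 91 84 EE 8F 86 F1 B2 AE 97 F0 A2 BC AB 2C F4 8E 8D 80 D3 A2 F0 A2 9F AC F1 9F 81 94.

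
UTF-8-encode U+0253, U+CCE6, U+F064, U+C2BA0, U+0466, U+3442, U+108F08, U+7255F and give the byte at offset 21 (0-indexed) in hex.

0xF1

U+0253 → 2-byte form C9 93 at offsets 0–1.
U+CCE6 → 3-byte form EC B3 A6 at offsets 2–4.
U+F064 → 3-byte form EF 81 A4 at offsets 5–7.
U+C2BA0 → 4-byte form F3 82 AE A0 at offsets 8–11.
U+0466 → 2-byte form D1 A6 at offsets 12–13.
U+3442 → 3-byte form E3 91 82 at offsets 14–16.
U+108F08 → 4-byte form F4 88 BC 88 at offsets 17–20.
U+7255F → 4-byte form F1 B2 95 9F at offsets 21–24.
Offset 21 falls in char 8's range; it's byte 1 of F1 B2 95 9F = 0xF1.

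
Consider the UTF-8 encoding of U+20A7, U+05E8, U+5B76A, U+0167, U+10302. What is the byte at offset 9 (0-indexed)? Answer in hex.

0xC5

U+20A7 → 3-byte form E2 82 A7 at offsets 0–2.
U+05E8 → 2-byte form D7 A8 at offsets 3–4.
U+5B76A → 4-byte form F1 9B 9D AA at offsets 5–8.
U+0167 → 2-byte form C5 A7 at offsets 9–10.
Offset 9 falls in char 4's range; it's byte 1 of C5 A7 = 0xC5.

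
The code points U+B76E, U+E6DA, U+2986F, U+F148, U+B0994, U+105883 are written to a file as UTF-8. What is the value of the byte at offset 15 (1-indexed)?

1-indexed offset 15 is 0-indexed offset 14.
U+B76E → 3-byte form EB 9D AE at offsets 0–2.
U+E6DA → 3-byte form EE 9B 9A at offsets 3–5.
U+2986F → 4-byte form F0 A9 A1 AF at offsets 6–9.
U+F148 → 3-byte form EF 85 88 at offsets 10–12.
U+B0994 → 4-byte form F2 B0 A6 94 at offsets 13–16.
Offset 14 falls in char 5's range; it's byte 2 of F2 B0 A6 94 = 0xB0.

0xB0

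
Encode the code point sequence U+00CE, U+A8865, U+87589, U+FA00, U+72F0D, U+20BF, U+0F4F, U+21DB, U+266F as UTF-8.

U+00CE: 2-byte form → C3 8E.
U+A8865: 4-byte form → F2 A8 A1 A5.
U+87589: 4-byte form → F2 87 96 89.
U+FA00: 3-byte form → EF A8 80.
U+72F0D: 4-byte form → F1 B2 BC 8D.
U+20BF: 3-byte form → E2 82 BF.
U+0F4F: 3-byte form → E0 BD 8F.
U+21DB: 3-byte form → E2 87 9B.
U+266F: 3-byte form → E2 99 AF.
Concatenated (29 bytes): C3 8E F2 A8 A1 A5 F2 87 96 89 EF A8 80 F1 B2 BC 8D E2 82 BF E0 BD 8F E2 87 9B E2 99 AF.

C3 8E F2 A8 A1 A5 F2 87 96 89 EF A8 80 F1 B2 BC 8D E2 82 BF E0 BD 8F E2 87 9B E2 99 AF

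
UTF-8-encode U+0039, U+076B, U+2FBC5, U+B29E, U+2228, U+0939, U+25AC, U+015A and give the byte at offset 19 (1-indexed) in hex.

1-indexed offset 19 is 0-indexed offset 18.
U+0039 → 1-byte form 39 at offsets 0–0.
U+076B → 2-byte form DD AB at offsets 1–2.
U+2FBC5 → 4-byte form F0 AF AF 85 at offsets 3–6.
U+B29E → 3-byte form EB 8A 9E at offsets 7–9.
U+2228 → 3-byte form E2 88 A8 at offsets 10–12.
U+0939 → 3-byte form E0 A4 B9 at offsets 13–15.
U+25AC → 3-byte form E2 96 AC at offsets 16–18.
Offset 18 falls in char 7's range; it's byte 3 of E2 96 AC = 0xAC.

0xAC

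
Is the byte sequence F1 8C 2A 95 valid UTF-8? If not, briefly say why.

Leading byte 0xF1 = 11110001 → 4-byte form.
Byte 3 is 0x2A = 00101010, which is not 10xxxxxx — expected a continuation byte.

invalid (non-continuation byte where continuation expected)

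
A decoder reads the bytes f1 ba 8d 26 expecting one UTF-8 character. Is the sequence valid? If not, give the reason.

invalid (non-continuation byte where continuation expected)

Leading byte 0xF1 = 11110001 → 4-byte form.
Byte 4 is 0x26 = 00100110, which is not 10xxxxxx — expected a continuation byte.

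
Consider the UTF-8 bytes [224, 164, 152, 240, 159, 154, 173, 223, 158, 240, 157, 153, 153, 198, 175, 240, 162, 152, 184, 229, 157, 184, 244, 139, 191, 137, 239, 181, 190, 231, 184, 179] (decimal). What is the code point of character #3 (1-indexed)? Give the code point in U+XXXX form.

Offset 0: leading byte 0xE0 = 11100000 → 3-byte char #1 = E0 A4 98.
Offset 3: leading byte 0xF0 = 11110000 → 4-byte char #2 = F0 9F 9A AD.
Offset 7: leading byte 0xDF = 11011111 → 2-byte char #3 = DF 9E.
Leading byte 0xDF = 11011111 matches 110xxxxx → 2-byte sequence.
Byte 1: 0xDF = 11011111, payload 11111 (5 bits).
Byte 2: 0x9E = 10011110 (10xxxxxx ✓), payload 011110.
Concatenate: 11111011110 = 0x7DE (11 bits → U+07DE).

U+07DE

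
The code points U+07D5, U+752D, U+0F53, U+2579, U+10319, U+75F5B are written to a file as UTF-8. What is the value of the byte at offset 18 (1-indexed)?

1-indexed offset 18 is 0-indexed offset 17.
U+07D5 → 2-byte form DF 95 at offsets 0–1.
U+752D → 3-byte form E7 94 AD at offsets 2–4.
U+0F53 → 3-byte form E0 BD 93 at offsets 5–7.
U+2579 → 3-byte form E2 95 B9 at offsets 8–10.
U+10319 → 4-byte form F0 90 8C 99 at offsets 11–14.
U+75F5B → 4-byte form F1 B5 BD 9B at offsets 15–18.
Offset 17 falls in char 6's range; it's byte 3 of F1 B5 BD 9B = 0xBD.

0xBD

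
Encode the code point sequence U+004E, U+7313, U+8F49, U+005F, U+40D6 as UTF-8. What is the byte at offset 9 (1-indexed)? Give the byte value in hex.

0xE4

1-indexed offset 9 is 0-indexed offset 8.
U+004E → 1-byte form 4E at offsets 0–0.
U+7313 → 3-byte form E7 8C 93 at offsets 1–3.
U+8F49 → 3-byte form E8 BD 89 at offsets 4–6.
U+005F → 1-byte form 5F at offsets 7–7.
U+40D6 → 3-byte form E4 83 96 at offsets 8–10.
Offset 8 falls in char 5's range; it's byte 1 of E4 83 96 = 0xE4.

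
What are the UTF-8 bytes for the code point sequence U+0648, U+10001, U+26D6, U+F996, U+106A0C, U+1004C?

D9 88 F0 90 80 81 E2 9B 96 EF A6 96 F4 86 A8 8C F0 90 81 8C

U+0648: 2-byte form → D9 88.
U+10001: 4-byte form → F0 90 80 81.
U+26D6: 3-byte form → E2 9B 96.
U+F996: 3-byte form → EF A6 96.
U+106A0C: 4-byte form → F4 86 A8 8C.
U+1004C: 4-byte form → F0 90 81 8C.
Concatenated (20 bytes): D9 88 F0 90 80 81 E2 9B 96 EF A6 96 F4 86 A8 8C F0 90 81 8C.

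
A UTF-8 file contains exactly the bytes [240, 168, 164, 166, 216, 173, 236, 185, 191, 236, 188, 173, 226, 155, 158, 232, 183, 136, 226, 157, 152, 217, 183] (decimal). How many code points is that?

8

Byte at offset 0: 0xF0 = 11110000 → 4-byte char (#1). Advance 4.
Byte at offset 4: 0xD8 = 11011000 → 2-byte char (#2). Advance 2.
Byte at offset 6: 0xEC = 11101100 → 3-byte char (#3). Advance 3.
Byte at offset 9: 0xEC = 11101100 → 3-byte char (#4). Advance 3.
Byte at offset 12: 0xE2 = 11100010 → 3-byte char (#5). Advance 3.
Byte at offset 15: 0xE8 = 11101000 → 3-byte char (#6). Advance 3.
Byte at offset 18: 0xE2 = 11100010 → 3-byte char (#7). Advance 3.
Byte at offset 21: 0xD9 = 11011001 → 2-byte char (#8). Advance 2.
Reached end at offset 23 after 8 code points.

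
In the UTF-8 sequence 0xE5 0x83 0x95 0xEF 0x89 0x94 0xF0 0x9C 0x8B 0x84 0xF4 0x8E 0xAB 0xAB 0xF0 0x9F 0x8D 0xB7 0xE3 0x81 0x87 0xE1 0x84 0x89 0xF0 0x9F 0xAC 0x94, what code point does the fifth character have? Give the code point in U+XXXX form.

Offset 0: leading byte 0xE5 = 11100101 → 3-byte char #1 = E5 83 95.
Offset 3: leading byte 0xEF = 11101111 → 3-byte char #2 = EF 89 94.
Offset 6: leading byte 0xF0 = 11110000 → 4-byte char #3 = F0 9C 8B 84.
Offset 10: leading byte 0xF4 = 11110100 → 4-byte char #4 = F4 8E AB AB.
Offset 14: leading byte 0xF0 = 11110000 → 4-byte char #5 = F0 9F 8D B7.
Leading byte 0xF0 = 11110000 matches 11110xxx → 4-byte sequence.
Byte 1: 0xF0 = 11110000, payload 000 (3 bits).
Byte 2: 0x9F = 10011111 (10xxxxxx ✓), payload 011111.
Byte 3: 0x8D = 10001101 (10xxxxxx ✓), payload 001101.
Byte 4: 0xB7 = 10110111 (10xxxxxx ✓), payload 110111.
Concatenate: 000011111001101110111 = 0x1F377 (21 bits → U+1F377).

U+1F377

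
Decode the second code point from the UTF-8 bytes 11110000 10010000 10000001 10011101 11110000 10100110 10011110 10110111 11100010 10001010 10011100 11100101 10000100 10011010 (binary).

U+267B7

Offset 0: leading byte 0xF0 = 11110000 → 4-byte char #1 = F0 90 81 9D.
Offset 4: leading byte 0xF0 = 11110000 → 4-byte char #2 = F0 A6 9E B7.
Leading byte 0xF0 = 11110000 matches 11110xxx → 4-byte sequence.
Byte 1: 0xF0 = 11110000, payload 000 (3 bits).
Byte 2: 0xA6 = 10100110 (10xxxxxx ✓), payload 100110.
Byte 3: 0x9E = 10011110 (10xxxxxx ✓), payload 011110.
Byte 4: 0xB7 = 10110111 (10xxxxxx ✓), payload 110111.
Concatenate: 000100110011110110111 = 0x267B7 (21 bits → U+267B7).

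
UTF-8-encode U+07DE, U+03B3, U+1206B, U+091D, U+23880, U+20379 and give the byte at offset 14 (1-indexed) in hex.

0xA2

1-indexed offset 14 is 0-indexed offset 13.
U+07DE → 2-byte form DF 9E at offsets 0–1.
U+03B3 → 2-byte form CE B3 at offsets 2–3.
U+1206B → 4-byte form F0 92 81 AB at offsets 4–7.
U+091D → 3-byte form E0 A4 9D at offsets 8–10.
U+23880 → 4-byte form F0 A3 A2 80 at offsets 11–14.
Offset 13 falls in char 5's range; it's byte 3 of F0 A3 A2 80 = 0xA2.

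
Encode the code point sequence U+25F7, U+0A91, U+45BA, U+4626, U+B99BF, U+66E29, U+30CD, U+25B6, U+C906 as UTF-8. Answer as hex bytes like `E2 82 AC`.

E2 97 B7 E0 AA 91 E4 96 BA E4 98 A6 F2 B9 A6 BF F1 A6 B8 A9 E3 83 8D E2 96 B6 EC A4 86

U+25F7: 3-byte form → E2 97 B7.
U+0A91: 3-byte form → E0 AA 91.
U+45BA: 3-byte form → E4 96 BA.
U+4626: 3-byte form → E4 98 A6.
U+B99BF: 4-byte form → F2 B9 A6 BF.
U+66E29: 4-byte form → F1 A6 B8 A9.
U+30CD: 3-byte form → E3 83 8D.
U+25B6: 3-byte form → E2 96 B6.
U+C906: 3-byte form → EC A4 86.
Concatenated (29 bytes): E2 97 B7 E0 AA 91 E4 96 BA E4 98 A6 F2 B9 A6 BF F1 A6 B8 A9 E3 83 8D E2 96 B6 EC A4 86.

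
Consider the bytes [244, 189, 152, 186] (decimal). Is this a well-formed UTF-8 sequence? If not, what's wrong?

invalid (encodes a value above U+10FFFF)

Leading byte 0xF4 = 11110100 → 4-byte form.
Payload = 0x13D63A, which exceeds U+10FFFF, the maximum Unicode code point. (Leading bytes F5–FF, or F4 followed by ≥ 0x90, are invalid.)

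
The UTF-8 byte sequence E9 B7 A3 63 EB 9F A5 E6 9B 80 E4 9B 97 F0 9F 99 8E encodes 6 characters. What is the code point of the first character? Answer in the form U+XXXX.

Offset 0: leading byte 0xE9 = 11101001 → 3-byte char #1 = E9 B7 A3.
Leading byte 0xE9 = 11101001 matches 1110xxxx → 3-byte sequence.
Byte 1: 0xE9 = 11101001, payload 1001 (4 bits).
Byte 2: 0xB7 = 10110111 (10xxxxxx ✓), payload 110111.
Byte 3: 0xA3 = 10100011 (10xxxxxx ✓), payload 100011.
Concatenate: 1001110111100011 = 0x9DE3 (16 bits → U+9DE3).

U+9DE3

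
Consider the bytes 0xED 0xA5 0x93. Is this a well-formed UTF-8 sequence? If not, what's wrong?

invalid (encodes a surrogate (U+D800–U+DFFF))

Structurally a 3-byte sequence; payload = 0xD953.
But 0xD953 is in U+D800–U+DFFF, the surrogate range. Surrogates are not Unicode scalar values and are forbidden in UTF-8.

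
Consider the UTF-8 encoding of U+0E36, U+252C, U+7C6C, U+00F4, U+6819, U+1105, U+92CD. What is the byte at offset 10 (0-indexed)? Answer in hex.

U+0E36 → 3-byte form E0 B8 B6 at offsets 0–2.
U+252C → 3-byte form E2 94 AC at offsets 3–5.
U+7C6C → 3-byte form E7 B1 AC at offsets 6–8.
U+00F4 → 2-byte form C3 B4 at offsets 9–10.
Offset 10 falls in char 4's range; it's byte 2 of C3 B4 = 0xB4.

0xB4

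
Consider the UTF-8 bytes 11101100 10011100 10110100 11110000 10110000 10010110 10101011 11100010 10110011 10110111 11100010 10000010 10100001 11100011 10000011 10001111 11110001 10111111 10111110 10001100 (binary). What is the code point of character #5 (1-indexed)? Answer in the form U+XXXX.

U+30CF

Offset 0: leading byte 0xEC = 11101100 → 3-byte char #1 = EC 9C B4.
Offset 3: leading byte 0xF0 = 11110000 → 4-byte char #2 = F0 B0 96 AB.
Offset 7: leading byte 0xE2 = 11100010 → 3-byte char #3 = E2 B3 B7.
Offset 10: leading byte 0xE2 = 11100010 → 3-byte char #4 = E2 82 A1.
Offset 13: leading byte 0xE3 = 11100011 → 3-byte char #5 = E3 83 8F.
Leading byte 0xE3 = 11100011 matches 1110xxxx → 3-byte sequence.
Byte 1: 0xE3 = 11100011, payload 0011 (4 bits).
Byte 2: 0x83 = 10000011 (10xxxxxx ✓), payload 000011.
Byte 3: 0x8F = 10001111 (10xxxxxx ✓), payload 001111.
Concatenate: 0011000011001111 = 0x30CF (16 bits → U+30CF).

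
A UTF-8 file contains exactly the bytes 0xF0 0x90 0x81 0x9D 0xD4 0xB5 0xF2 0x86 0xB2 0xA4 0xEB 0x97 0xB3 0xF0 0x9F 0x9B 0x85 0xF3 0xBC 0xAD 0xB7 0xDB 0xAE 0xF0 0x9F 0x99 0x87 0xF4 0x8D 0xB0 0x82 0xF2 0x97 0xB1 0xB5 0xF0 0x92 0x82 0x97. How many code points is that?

Byte at offset 0: 0xF0 = 11110000 → 4-byte char (#1). Advance 4.
Byte at offset 4: 0xD4 = 11010100 → 2-byte char (#2). Advance 2.
Byte at offset 6: 0xF2 = 11110010 → 4-byte char (#3). Advance 4.
Byte at offset 10: 0xEB = 11101011 → 3-byte char (#4). Advance 3.
Byte at offset 13: 0xF0 = 11110000 → 4-byte char (#5). Advance 4.
Byte at offset 17: 0xF3 = 11110011 → 4-byte char (#6). Advance 4.
Byte at offset 21: 0xDB = 11011011 → 2-byte char (#7). Advance 2.
Byte at offset 23: 0xF0 = 11110000 → 4-byte char (#8). Advance 4.
Byte at offset 27: 0xF4 = 11110100 → 4-byte char (#9). Advance 4.
Byte at offset 31: 0xF2 = 11110010 → 4-byte char (#10). Advance 4.
Byte at offset 35: 0xF0 = 11110000 → 4-byte char (#11). Advance 4.
Reached end at offset 39 after 11 code points.

11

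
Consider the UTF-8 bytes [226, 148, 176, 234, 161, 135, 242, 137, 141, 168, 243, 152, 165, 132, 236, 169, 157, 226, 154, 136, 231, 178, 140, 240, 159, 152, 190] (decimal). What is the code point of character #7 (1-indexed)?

Offset 0: leading byte 0xE2 = 11100010 → 3-byte char #1 = E2 94 B0.
Offset 3: leading byte 0xEA = 11101010 → 3-byte char #2 = EA A1 87.
Offset 6: leading byte 0xF2 = 11110010 → 4-byte char #3 = F2 89 8D A8.
Offset 10: leading byte 0xF3 = 11110011 → 4-byte char #4 = F3 98 A5 84.
Offset 14: leading byte 0xEC = 11101100 → 3-byte char #5 = EC A9 9D.
Offset 17: leading byte 0xE2 = 11100010 → 3-byte char #6 = E2 9A 88.
Offset 20: leading byte 0xE7 = 11100111 → 3-byte char #7 = E7 B2 8C.
Leading byte 0xE7 = 11100111 matches 1110xxxx → 3-byte sequence.
Byte 1: 0xE7 = 11100111, payload 0111 (4 bits).
Byte 2: 0xB2 = 10110010 (10xxxxxx ✓), payload 110010.
Byte 3: 0x8C = 10001100 (10xxxxxx ✓), payload 001100.
Concatenate: 0111110010001100 = 0x7C8C (16 bits → U+7C8C).

U+7C8C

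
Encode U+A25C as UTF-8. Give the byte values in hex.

U+A25C = 0xA25C = 41564 decimal. In range U+0800–U+FFFF → 3-byte form: 1110xxxx 10xxxxxx 10xxxxxx.
Binary (16 bits): 1010001001011100.
Split 4+6+6: 1010 | 001001 | 011100.
Byte 1: 11101010 = 0xEA.
Byte 2: 10001001 = 0x89.
Byte 3: 10011100 = 0x9C.

EA 89 9C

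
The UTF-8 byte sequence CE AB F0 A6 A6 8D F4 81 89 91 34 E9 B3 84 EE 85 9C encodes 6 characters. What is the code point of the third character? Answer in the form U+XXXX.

U+101251

Offset 0: leading byte 0xCE = 11001110 → 2-byte char #1 = CE AB.
Offset 2: leading byte 0xF0 = 11110000 → 4-byte char #2 = F0 A6 A6 8D.
Offset 6: leading byte 0xF4 = 11110100 → 4-byte char #3 = F4 81 89 91.
Leading byte 0xF4 = 11110100 matches 11110xxx → 4-byte sequence.
Byte 1: 0xF4 = 11110100, payload 100 (3 bits).
Byte 2: 0x81 = 10000001 (10xxxxxx ✓), payload 000001.
Byte 3: 0x89 = 10001001 (10xxxxxx ✓), payload 001001.
Byte 4: 0x91 = 10010001 (10xxxxxx ✓), payload 010001.
Concatenate: 100000001001001010001 = 0x101251 (21 bits → U+101251).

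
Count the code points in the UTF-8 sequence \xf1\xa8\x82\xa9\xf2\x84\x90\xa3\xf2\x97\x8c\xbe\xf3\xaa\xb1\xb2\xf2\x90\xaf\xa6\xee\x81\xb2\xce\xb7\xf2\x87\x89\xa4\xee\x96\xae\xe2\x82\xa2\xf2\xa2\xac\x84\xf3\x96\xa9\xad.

12

Byte at offset 0: 0xF1 = 11110001 → 4-byte char (#1). Advance 4.
Byte at offset 4: 0xF2 = 11110010 → 4-byte char (#2). Advance 4.
Byte at offset 8: 0xF2 = 11110010 → 4-byte char (#3). Advance 4.
Byte at offset 12: 0xF3 = 11110011 → 4-byte char (#4). Advance 4.
Byte at offset 16: 0xF2 = 11110010 → 4-byte char (#5). Advance 4.
Byte at offset 20: 0xEE = 11101110 → 3-byte char (#6). Advance 3.
Byte at offset 23: 0xCE = 11001110 → 2-byte char (#7). Advance 2.
Byte at offset 25: 0xF2 = 11110010 → 4-byte char (#8). Advance 4.
Byte at offset 29: 0xEE = 11101110 → 3-byte char (#9). Advance 3.
Byte at offset 32: 0xE2 = 11100010 → 3-byte char (#10). Advance 3.
Byte at offset 35: 0xF2 = 11110010 → 4-byte char (#11). Advance 4.
Byte at offset 39: 0xF3 = 11110011 → 4-byte char (#12). Advance 4.
Reached end at offset 43 after 12 code points.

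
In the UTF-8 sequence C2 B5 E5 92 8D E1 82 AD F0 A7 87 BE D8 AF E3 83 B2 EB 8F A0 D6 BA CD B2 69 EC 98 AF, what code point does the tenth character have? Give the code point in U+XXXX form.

Offset 0: leading byte 0xC2 = 11000010 → 2-byte char #1 = C2 B5.
Offset 2: leading byte 0xE5 = 11100101 → 3-byte char #2 = E5 92 8D.
Offset 5: leading byte 0xE1 = 11100001 → 3-byte char #3 = E1 82 AD.
Offset 8: leading byte 0xF0 = 11110000 → 4-byte char #4 = F0 A7 87 BE.
Offset 12: leading byte 0xD8 = 11011000 → 2-byte char #5 = D8 AF.
Offset 14: leading byte 0xE3 = 11100011 → 3-byte char #6 = E3 83 B2.
Offset 17: leading byte 0xEB = 11101011 → 3-byte char #7 = EB 8F A0.
Offset 20: leading byte 0xD6 = 11010110 → 2-byte char #8 = D6 BA.
Offset 22: leading byte 0xCD = 11001101 → 2-byte char #9 = CD B2.
Offset 24: leading byte 0x69 = 01101001 → 1-byte char #10 = 69.
Leading byte 0x69 = 01101001 matches 0xxxxxxx → 1-byte sequence.
Byte 1: 0x69 = 01101001, payload 1101001 (7 bits).
Concatenate: 1101001 = 0x69 (7 bits → U+0069).

U+0069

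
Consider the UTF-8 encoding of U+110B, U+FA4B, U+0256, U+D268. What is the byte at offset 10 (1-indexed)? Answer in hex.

0x89

1-indexed offset 10 is 0-indexed offset 9.
U+110B → 3-byte form E1 84 8B at offsets 0–2.
U+FA4B → 3-byte form EF A9 8B at offsets 3–5.
U+0256 → 2-byte form C9 96 at offsets 6–7.
U+D268 → 3-byte form ED 89 A8 at offsets 8–10.
Offset 9 falls in char 4's range; it's byte 2 of ED 89 A8 = 0x89.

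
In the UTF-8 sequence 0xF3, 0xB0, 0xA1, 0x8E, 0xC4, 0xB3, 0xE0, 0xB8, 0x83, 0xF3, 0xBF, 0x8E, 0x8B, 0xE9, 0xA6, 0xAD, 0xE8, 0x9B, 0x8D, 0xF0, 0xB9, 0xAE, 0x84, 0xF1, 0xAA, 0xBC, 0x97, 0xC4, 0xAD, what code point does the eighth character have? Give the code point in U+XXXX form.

Offset 0: leading byte 0xF3 = 11110011 → 4-byte char #1 = F3 B0 A1 8E.
Offset 4: leading byte 0xC4 = 11000100 → 2-byte char #2 = C4 B3.
Offset 6: leading byte 0xE0 = 11100000 → 3-byte char #3 = E0 B8 83.
Offset 9: leading byte 0xF3 = 11110011 → 4-byte char #4 = F3 BF 8E 8B.
Offset 13: leading byte 0xE9 = 11101001 → 3-byte char #5 = E9 A6 AD.
Offset 16: leading byte 0xE8 = 11101000 → 3-byte char #6 = E8 9B 8D.
Offset 19: leading byte 0xF0 = 11110000 → 4-byte char #7 = F0 B9 AE 84.
Offset 23: leading byte 0xF1 = 11110001 → 4-byte char #8 = F1 AA BC 97.
Leading byte 0xF1 = 11110001 matches 11110xxx → 4-byte sequence.
Byte 1: 0xF1 = 11110001, payload 001 (3 bits).
Byte 2: 0xAA = 10101010 (10xxxxxx ✓), payload 101010.
Byte 3: 0xBC = 10111100 (10xxxxxx ✓), payload 111100.
Byte 4: 0x97 = 10010111 (10xxxxxx ✓), payload 010111.
Concatenate: 001101010111100010111 = 0x6AF17 (21 bits → U+6AF17).

U+6AF17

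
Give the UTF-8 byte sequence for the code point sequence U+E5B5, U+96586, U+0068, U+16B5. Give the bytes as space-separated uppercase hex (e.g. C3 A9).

EE 96 B5 F2 96 96 86 68 E1 9A B5

U+E5B5: 3-byte form → EE 96 B5.
U+96586: 4-byte form → F2 96 96 86.
U+0068: 1-byte form → 68.
U+16B5: 3-byte form → E1 9A B5.
Concatenated (11 bytes): EE 96 B5 F2 96 96 86 68 E1 9A B5.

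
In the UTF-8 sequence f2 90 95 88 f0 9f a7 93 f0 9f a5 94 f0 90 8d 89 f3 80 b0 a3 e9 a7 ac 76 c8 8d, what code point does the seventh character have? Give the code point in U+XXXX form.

U+0076

Offset 0: leading byte 0xF2 = 11110010 → 4-byte char #1 = F2 90 95 88.
Offset 4: leading byte 0xF0 = 11110000 → 4-byte char #2 = F0 9F A7 93.
Offset 8: leading byte 0xF0 = 11110000 → 4-byte char #3 = F0 9F A5 94.
Offset 12: leading byte 0xF0 = 11110000 → 4-byte char #4 = F0 90 8D 89.
Offset 16: leading byte 0xF3 = 11110011 → 4-byte char #5 = F3 80 B0 A3.
Offset 20: leading byte 0xE9 = 11101001 → 3-byte char #6 = E9 A7 AC.
Offset 23: leading byte 0x76 = 01110110 → 1-byte char #7 = 76.
Leading byte 0x76 = 01110110 matches 0xxxxxxx → 1-byte sequence.
Byte 1: 0x76 = 01110110, payload 1110110 (7 bits).
Concatenate: 1110110 = 0x76 (7 bits → U+0076).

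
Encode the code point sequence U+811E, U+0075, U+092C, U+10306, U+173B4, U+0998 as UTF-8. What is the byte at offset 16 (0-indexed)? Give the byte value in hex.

U+811E → 3-byte form E8 84 9E at offsets 0–2.
U+0075 → 1-byte form 75 at offsets 3–3.
U+092C → 3-byte form E0 A4 AC at offsets 4–6.
U+10306 → 4-byte form F0 90 8C 86 at offsets 7–10.
U+173B4 → 4-byte form F0 97 8E B4 at offsets 11–14.
U+0998 → 3-byte form E0 A6 98 at offsets 15–17.
Offset 16 falls in char 6's range; it's byte 2 of E0 A6 98 = 0xA6.

0xA6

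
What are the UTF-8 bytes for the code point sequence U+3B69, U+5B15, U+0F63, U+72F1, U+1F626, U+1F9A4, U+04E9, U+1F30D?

U+3B69: 3-byte form → E3 AD A9.
U+5B15: 3-byte form → E5 AC 95.
U+0F63: 3-byte form → E0 BD A3.
U+72F1: 3-byte form → E7 8B B1.
U+1F626: 4-byte form → F0 9F 98 A6.
U+1F9A4: 4-byte form → F0 9F A6 A4.
U+04E9: 2-byte form → D3 A9.
U+1F30D: 4-byte form → F0 9F 8C 8D.
Concatenated (26 bytes): E3 AD A9 E5 AC 95 E0 BD A3 E7 8B B1 F0 9F 98 A6 F0 9F A6 A4 D3 A9 F0 9F 8C 8D.

E3 AD A9 E5 AC 95 E0 BD A3 E7 8B B1 F0 9F 98 A6 F0 9F A6 A4 D3 A9 F0 9F 8C 8D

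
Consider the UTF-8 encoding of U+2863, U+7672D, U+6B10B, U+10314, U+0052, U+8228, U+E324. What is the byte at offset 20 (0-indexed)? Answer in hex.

0x8C

U+2863 → 3-byte form E2 A1 A3 at offsets 0–2.
U+7672D → 4-byte form F1 B6 9C AD at offsets 3–6.
U+6B10B → 4-byte form F1 AB 84 8B at offsets 7–10.
U+10314 → 4-byte form F0 90 8C 94 at offsets 11–14.
U+0052 → 1-byte form 52 at offsets 15–15.
U+8228 → 3-byte form E8 88 A8 at offsets 16–18.
U+E324 → 3-byte form EE 8C A4 at offsets 19–21.
Offset 20 falls in char 7's range; it's byte 2 of EE 8C A4 = 0x8C.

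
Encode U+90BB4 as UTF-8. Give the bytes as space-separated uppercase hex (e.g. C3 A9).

U+90BB4 = 0x90BB4 = 592820 decimal. In range U+10000–U+10FFFF → 4-byte form: 11110xxx 10xxxxxx 10xxxxxx 10xxxxxx.
Binary (21 bits): 010010000101110110100.
Split 3+6+6+6: 010 | 010000 | 101110 | 110100.
Byte 1: 11110010 = 0xF2.
Byte 2: 10010000 = 0x90.
Byte 3: 10101110 = 0xAE.
Byte 4: 10110100 = 0xB4.

F2 90 AE B4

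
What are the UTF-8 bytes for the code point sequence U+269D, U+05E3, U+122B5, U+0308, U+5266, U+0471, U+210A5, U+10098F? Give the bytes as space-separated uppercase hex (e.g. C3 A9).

E2 9A 9D D7 A3 F0 92 8A B5 CC 88 E5 89 A6 D1 B1 F0 A1 82 A5 F4 80 A6 8F

U+269D: 3-byte form → E2 9A 9D.
U+05E3: 2-byte form → D7 A3.
U+122B5: 4-byte form → F0 92 8A B5.
U+0308: 2-byte form → CC 88.
U+5266: 3-byte form → E5 89 A6.
U+0471: 2-byte form → D1 B1.
U+210A5: 4-byte form → F0 A1 82 A5.
U+10098F: 4-byte form → F4 80 A6 8F.
Concatenated (24 bytes): E2 9A 9D D7 A3 F0 92 8A B5 CC 88 E5 89 A6 D1 B1 F0 A1 82 A5 F4 80 A6 8F.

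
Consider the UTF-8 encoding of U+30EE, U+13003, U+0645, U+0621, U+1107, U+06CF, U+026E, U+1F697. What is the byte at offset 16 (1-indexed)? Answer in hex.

1-indexed offset 16 is 0-indexed offset 15.
U+30EE → 3-byte form E3 83 AE at offsets 0–2.
U+13003 → 4-byte form F0 93 80 83 at offsets 3–6.
U+0645 → 2-byte form D9 85 at offsets 7–8.
U+0621 → 2-byte form D8 A1 at offsets 9–10.
U+1107 → 3-byte form E1 84 87 at offsets 11–13.
U+06CF → 2-byte form DB 8F at offsets 14–15.
Offset 15 falls in char 6's range; it's byte 2 of DB 8F = 0x8F.

0x8F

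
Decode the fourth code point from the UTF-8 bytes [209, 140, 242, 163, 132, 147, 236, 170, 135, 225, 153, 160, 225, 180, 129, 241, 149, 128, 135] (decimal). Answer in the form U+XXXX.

Offset 0: leading byte 0xD1 = 11010001 → 2-byte char #1 = D1 8C.
Offset 2: leading byte 0xF2 = 11110010 → 4-byte char #2 = F2 A3 84 93.
Offset 6: leading byte 0xEC = 11101100 → 3-byte char #3 = EC AA 87.
Offset 9: leading byte 0xE1 = 11100001 → 3-byte char #4 = E1 99 A0.
Leading byte 0xE1 = 11100001 matches 1110xxxx → 3-byte sequence.
Byte 1: 0xE1 = 11100001, payload 0001 (4 bits).
Byte 2: 0x99 = 10011001 (10xxxxxx ✓), payload 011001.
Byte 3: 0xA0 = 10100000 (10xxxxxx ✓), payload 100000.
Concatenate: 0001011001100000 = 0x1660 (16 bits → U+1660).

U+1660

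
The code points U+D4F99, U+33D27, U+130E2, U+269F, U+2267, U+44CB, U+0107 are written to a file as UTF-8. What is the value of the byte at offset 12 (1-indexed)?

0xA2

1-indexed offset 12 is 0-indexed offset 11.
U+D4F99 → 4-byte form F3 94 BE 99 at offsets 0–3.
U+33D27 → 4-byte form F0 B3 B4 A7 at offsets 4–7.
U+130E2 → 4-byte form F0 93 83 A2 at offsets 8–11.
Offset 11 falls in char 3's range; it's byte 4 of F0 93 83 A2 = 0xA2.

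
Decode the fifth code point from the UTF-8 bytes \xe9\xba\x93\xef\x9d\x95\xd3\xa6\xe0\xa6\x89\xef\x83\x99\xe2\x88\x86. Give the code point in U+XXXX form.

U+F0D9

Offset 0: leading byte 0xE9 = 11101001 → 3-byte char #1 = E9 BA 93.
Offset 3: leading byte 0xEF = 11101111 → 3-byte char #2 = EF 9D 95.
Offset 6: leading byte 0xD3 = 11010011 → 2-byte char #3 = D3 A6.
Offset 8: leading byte 0xE0 = 11100000 → 3-byte char #4 = E0 A6 89.
Offset 11: leading byte 0xEF = 11101111 → 3-byte char #5 = EF 83 99.
Leading byte 0xEF = 11101111 matches 1110xxxx → 3-byte sequence.
Byte 1: 0xEF = 11101111, payload 1111 (4 bits).
Byte 2: 0x83 = 10000011 (10xxxxxx ✓), payload 000011.
Byte 3: 0x99 = 10011001 (10xxxxxx ✓), payload 011001.
Concatenate: 1111000011011001 = 0xF0D9 (16 bits → U+F0D9).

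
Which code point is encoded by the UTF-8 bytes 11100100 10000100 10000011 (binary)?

U+4103

Leading byte 0xE4 = 11100100 matches 1110xxxx → 3-byte sequence.
Byte 1: 0xE4 = 11100100, payload 0100 (4 bits).
Byte 2: 0x84 = 10000100 (10xxxxxx ✓), payload 000100.
Byte 3: 0x83 = 10000011 (10xxxxxx ✓), payload 000011.
Concatenate: 0100000100000011 = 0x4103 (16 bits → U+4103).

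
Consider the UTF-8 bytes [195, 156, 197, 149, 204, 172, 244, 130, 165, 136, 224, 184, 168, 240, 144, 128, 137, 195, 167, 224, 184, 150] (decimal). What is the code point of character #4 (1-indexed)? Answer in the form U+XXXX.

U+102948

Offset 0: leading byte 0xC3 = 11000011 → 2-byte char #1 = C3 9C.
Offset 2: leading byte 0xC5 = 11000101 → 2-byte char #2 = C5 95.
Offset 4: leading byte 0xCC = 11001100 → 2-byte char #3 = CC AC.
Offset 6: leading byte 0xF4 = 11110100 → 4-byte char #4 = F4 82 A5 88.
Leading byte 0xF4 = 11110100 matches 11110xxx → 4-byte sequence.
Byte 1: 0xF4 = 11110100, payload 100 (3 bits).
Byte 2: 0x82 = 10000010 (10xxxxxx ✓), payload 000010.
Byte 3: 0xA5 = 10100101 (10xxxxxx ✓), payload 100101.
Byte 4: 0x88 = 10001000 (10xxxxxx ✓), payload 001000.
Concatenate: 100000010100101001000 = 0x102948 (21 bits → U+102948).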